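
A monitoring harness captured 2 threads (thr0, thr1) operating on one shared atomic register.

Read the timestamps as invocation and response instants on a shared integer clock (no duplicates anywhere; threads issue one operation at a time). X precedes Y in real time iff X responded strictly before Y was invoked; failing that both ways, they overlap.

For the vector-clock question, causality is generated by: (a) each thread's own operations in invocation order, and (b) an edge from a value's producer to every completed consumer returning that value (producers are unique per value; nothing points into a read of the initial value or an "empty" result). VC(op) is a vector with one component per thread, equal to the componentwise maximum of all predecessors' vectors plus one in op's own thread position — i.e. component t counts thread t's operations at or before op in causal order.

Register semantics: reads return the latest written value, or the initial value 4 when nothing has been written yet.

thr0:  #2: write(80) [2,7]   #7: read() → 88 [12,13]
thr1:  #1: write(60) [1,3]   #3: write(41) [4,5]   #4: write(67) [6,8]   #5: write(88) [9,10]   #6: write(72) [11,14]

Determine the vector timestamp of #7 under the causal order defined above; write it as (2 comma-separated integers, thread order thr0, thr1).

(2, 4)

#1 (invocation 1): nothing precedes it; thr1's component alone gives (0, 1)
#2 (invocation 2): nothing precedes it; thr0's component alone gives (1, 0)
#3, invoked 4, takes VC(#1)=(0, 1) under max, adds 1 for thr1 → (0, 2)
#4, invoked 6, takes VC(#3)=(0, 2) under max, adds 1 for thr1 → (0, 3)
#5, invoked 9, takes VC(#4)=(0, 3) under max, adds 1 for thr1 → (0, 4)
#6, invoked 11, takes VC(#5)=(0, 4) under max, adds 1 for thr1 → (0, 5)
#7, invoked 12, takes VC(#2)=(1, 0), VC(#5)=(0, 4) under max, adds 1 for thr0 → (2, 4)
target: VC(#7) = (2, 4)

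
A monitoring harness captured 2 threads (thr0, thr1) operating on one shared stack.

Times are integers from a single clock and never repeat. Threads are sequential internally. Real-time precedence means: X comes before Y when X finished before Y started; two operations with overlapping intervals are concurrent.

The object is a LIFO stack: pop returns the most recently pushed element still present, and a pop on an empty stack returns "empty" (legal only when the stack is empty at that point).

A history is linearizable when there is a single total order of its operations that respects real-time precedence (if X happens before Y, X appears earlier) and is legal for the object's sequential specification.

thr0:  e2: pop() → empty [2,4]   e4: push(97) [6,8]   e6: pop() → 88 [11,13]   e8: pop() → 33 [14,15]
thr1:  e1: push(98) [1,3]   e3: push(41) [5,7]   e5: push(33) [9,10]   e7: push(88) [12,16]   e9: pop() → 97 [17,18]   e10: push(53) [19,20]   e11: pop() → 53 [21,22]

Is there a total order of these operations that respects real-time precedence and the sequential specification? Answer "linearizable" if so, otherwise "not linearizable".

one valid linearization: e2, e1, e3, e4, e5, e7, e6, e8, e9, e10, e11
after step 1 (e2 pop() → empty): stack <>
after step 2 (e1 push(98)): stack <98>
after step 3 (e3 push(41)): stack <98,41>
after step 4 (e4 push(97)): stack <98,41,97>
after step 5 (e5 push(33)): stack <98,41,97,33>
after step 6 (e7 push(88)): stack <98,41,97,33,88>
after step 7 (e6 pop() → 88): stack <98,41,97,33>
after step 8 (e8 pop() → 33): stack <98,41,97>
after step 9 (e9 pop() → 97): stack <98,41>
after step 10 (e10 push(53)): stack <98,41,53>
after step 11 (e11 pop() → 53): stack <98,41>

linearizable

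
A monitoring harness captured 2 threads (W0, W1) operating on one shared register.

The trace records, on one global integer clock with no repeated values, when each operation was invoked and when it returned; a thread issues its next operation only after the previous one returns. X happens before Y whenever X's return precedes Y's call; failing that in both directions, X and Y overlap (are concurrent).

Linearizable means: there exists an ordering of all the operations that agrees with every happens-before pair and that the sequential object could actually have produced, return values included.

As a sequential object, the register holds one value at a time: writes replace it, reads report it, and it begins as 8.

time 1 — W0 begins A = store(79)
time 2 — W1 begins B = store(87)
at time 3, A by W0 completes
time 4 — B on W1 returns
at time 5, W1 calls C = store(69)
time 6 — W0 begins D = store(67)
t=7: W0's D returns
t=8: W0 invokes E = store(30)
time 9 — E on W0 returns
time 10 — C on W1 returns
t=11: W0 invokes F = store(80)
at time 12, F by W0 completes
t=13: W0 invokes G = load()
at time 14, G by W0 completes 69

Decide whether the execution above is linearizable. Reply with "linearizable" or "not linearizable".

not linearizable

already the first 14 events (up to G's response at time 14) admit no linearization; the first 13 still do
no legal order exists: 6 real-time-consistent candidates over 7 completed register operations, all rejected
sample order A, B, C, D, E, F, G stalls at step 7 — G load() → 69 has no legal effect
sample order A, B, D, C, E, F, G stalls at step 7 — G load() → 69 has no legal effect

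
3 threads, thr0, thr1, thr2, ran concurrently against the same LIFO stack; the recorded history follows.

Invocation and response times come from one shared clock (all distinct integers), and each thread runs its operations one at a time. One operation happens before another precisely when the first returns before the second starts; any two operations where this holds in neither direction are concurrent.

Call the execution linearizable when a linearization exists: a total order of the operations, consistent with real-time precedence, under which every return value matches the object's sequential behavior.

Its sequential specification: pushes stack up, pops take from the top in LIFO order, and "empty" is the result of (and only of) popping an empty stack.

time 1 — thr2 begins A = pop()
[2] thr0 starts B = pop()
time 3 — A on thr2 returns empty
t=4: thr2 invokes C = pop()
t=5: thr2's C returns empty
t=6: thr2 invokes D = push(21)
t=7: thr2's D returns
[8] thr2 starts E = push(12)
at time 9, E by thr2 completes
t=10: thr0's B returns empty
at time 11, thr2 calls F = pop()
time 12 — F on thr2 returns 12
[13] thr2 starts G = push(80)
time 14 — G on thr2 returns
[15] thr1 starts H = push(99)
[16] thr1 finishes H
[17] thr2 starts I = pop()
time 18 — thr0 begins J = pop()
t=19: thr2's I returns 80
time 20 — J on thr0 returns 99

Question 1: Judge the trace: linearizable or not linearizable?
a witness: A, B, C, D, E, F, G, H, J, I
step 1: A pop() → empty — stack <>
step 2: B pop() → empty — stack <>
step 3: C pop() → empty — stack <>
step 4: D push(21) — stack <21>
step 5: E push(12) — stack <21,12>
step 6: F pop() → 12 — stack <21>
step 7: G push(80) — stack <21,80>
step 8: H push(99) — stack <21,80,99>
step 9: J pop() → 99 — stack <21,80>
step 10: I pop() → 80 — stack <21>

linearizable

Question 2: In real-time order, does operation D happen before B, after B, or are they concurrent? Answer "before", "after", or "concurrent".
D spans [6,7], B spans [2,10]
the intervals overlap in both directions

concurrent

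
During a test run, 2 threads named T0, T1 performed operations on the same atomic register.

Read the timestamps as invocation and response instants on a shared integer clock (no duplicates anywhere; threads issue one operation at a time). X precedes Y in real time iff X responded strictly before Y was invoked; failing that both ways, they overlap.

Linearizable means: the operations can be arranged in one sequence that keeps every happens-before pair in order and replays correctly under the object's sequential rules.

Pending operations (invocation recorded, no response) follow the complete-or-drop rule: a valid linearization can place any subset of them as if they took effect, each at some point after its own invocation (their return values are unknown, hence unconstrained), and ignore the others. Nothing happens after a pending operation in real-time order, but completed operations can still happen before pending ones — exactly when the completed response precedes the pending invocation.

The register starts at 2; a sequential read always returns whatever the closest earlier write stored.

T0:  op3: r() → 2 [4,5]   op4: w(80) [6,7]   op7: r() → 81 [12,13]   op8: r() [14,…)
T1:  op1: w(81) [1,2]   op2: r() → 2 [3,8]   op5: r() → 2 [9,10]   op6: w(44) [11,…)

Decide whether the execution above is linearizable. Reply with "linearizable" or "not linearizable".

events 1..4 are fine; event 5 — the response of op3 at time 5 — makes the prefix non-linearizable
a single order respects real time; the 2 completed atomic register operations fail replay along it
completion choices over the 1 pending operation (op2) were checked; none helps
for example op1, op3 (pending dropped) fails at step 2: op3 r() → 2 is not legal there

not linearizable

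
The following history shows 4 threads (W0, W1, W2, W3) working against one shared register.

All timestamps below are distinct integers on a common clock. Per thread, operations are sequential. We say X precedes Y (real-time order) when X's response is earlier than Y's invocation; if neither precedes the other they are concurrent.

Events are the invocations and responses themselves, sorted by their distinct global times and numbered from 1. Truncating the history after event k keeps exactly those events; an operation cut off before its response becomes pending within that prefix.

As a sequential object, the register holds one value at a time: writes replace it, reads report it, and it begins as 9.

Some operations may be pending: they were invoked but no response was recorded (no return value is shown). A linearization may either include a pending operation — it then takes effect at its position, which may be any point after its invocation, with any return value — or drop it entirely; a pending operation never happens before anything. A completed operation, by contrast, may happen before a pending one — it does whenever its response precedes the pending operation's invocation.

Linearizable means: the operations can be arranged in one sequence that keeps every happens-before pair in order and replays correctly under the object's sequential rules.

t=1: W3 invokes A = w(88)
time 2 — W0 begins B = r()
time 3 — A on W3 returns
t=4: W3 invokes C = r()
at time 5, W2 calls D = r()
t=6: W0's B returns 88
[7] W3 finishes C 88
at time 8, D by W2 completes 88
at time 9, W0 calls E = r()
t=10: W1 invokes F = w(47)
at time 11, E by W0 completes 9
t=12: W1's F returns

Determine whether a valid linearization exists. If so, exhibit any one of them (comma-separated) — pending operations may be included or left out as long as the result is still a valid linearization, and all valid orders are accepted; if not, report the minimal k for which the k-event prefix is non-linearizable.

cut after 10 events: linearizable; cut after 11 events (E responds, time 11): not linearizable
real-time-consistent orders of the 5 completed operations: 8 — all fail the register replay
completion choices over the 1 pending operation (F) were checked; none helps
sample order A, B, C, D, E (pending dropped) stalls at step 5 — E r() → 9 has no legal effect
sample order A, B, D, C, E (pending dropped) stalls at step 5 — E r() → 9 has no legal effect

not linearizable — minimal violating prefix: 11 events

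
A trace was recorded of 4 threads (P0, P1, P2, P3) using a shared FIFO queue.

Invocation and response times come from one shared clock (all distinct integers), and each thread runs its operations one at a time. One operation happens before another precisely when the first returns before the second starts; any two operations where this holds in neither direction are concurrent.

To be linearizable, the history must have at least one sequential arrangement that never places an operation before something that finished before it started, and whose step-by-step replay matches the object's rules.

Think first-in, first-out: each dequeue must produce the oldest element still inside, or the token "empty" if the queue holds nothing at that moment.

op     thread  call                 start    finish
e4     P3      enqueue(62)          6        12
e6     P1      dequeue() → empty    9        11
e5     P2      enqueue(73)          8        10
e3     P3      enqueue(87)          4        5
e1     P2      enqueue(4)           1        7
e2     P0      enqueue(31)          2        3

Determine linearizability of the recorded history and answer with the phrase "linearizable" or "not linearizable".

not linearizable

cut after 10 events: linearizable; cut after 11 events (e6 responds, time 11): not linearizable
5 completed operations, 6 real-time-consistent orders — every FIFO queue replay fails
no escape via the 1 pending operation (e4): every completion choice fails
for example e1, e2, e3, e5, e6 (pending dropped) fails at step 5: e6 dequeue() → empty is not legal there
for example e1, e2, e3, e6, e5 (pending dropped) fails at step 4: e6 dequeue() → empty is not legal there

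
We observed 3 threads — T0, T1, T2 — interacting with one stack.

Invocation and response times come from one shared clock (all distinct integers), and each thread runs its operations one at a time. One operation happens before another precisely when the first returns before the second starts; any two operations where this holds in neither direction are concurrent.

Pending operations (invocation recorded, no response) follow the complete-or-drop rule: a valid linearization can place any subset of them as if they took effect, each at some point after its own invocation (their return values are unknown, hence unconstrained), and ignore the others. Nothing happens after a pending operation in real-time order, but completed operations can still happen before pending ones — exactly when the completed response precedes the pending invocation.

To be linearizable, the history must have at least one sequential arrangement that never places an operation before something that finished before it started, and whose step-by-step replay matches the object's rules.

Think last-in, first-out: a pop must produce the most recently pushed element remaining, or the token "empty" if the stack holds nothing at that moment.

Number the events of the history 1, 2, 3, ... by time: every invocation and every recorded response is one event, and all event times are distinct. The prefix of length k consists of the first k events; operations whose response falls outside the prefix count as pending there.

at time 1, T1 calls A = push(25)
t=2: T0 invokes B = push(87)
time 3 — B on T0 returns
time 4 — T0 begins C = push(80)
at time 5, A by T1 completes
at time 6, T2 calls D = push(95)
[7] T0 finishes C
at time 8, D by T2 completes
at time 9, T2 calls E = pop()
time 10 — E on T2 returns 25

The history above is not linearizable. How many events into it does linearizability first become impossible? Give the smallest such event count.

events 1..9 are linearizable; a witness order is A, B, C, D:
step 1: A push(25) — stack <25>
step 2: B push(87) — stack <25,87>
step 3: C push(80) — stack <25,87,80>
step 4: D push(95) — stack <25,87,80,95>
at event 10 (E's time-10 response) nothing linearizes any more
sample order A, B, C, D, E stalls at step 5 — E pop() → 25 has no legal effect
sample order A, B, D, C, E stalls at step 5 — E pop() → 25 has no legal effect

10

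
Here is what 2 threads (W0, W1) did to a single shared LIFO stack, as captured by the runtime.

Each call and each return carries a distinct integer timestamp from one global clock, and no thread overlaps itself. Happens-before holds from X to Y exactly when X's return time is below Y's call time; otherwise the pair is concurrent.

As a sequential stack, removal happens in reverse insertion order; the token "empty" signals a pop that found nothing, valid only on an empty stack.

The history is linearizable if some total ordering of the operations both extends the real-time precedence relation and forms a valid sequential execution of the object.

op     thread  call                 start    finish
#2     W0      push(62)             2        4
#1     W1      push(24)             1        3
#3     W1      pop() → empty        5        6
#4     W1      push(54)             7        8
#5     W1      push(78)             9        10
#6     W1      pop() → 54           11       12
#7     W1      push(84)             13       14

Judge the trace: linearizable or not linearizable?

the violation lands at event 6, #3's response at time 6: events 1..5 linearize, events 1..6 do not
3 completed operations, 2 real-time-consistent orders — every LIFO stack replay fails
for example #1, #2, #3 fails at step 3: #3 pop() → empty is not legal there
for example #2, #1, #3 fails at step 3: #3 pop() → empty is not legal there

not linearizable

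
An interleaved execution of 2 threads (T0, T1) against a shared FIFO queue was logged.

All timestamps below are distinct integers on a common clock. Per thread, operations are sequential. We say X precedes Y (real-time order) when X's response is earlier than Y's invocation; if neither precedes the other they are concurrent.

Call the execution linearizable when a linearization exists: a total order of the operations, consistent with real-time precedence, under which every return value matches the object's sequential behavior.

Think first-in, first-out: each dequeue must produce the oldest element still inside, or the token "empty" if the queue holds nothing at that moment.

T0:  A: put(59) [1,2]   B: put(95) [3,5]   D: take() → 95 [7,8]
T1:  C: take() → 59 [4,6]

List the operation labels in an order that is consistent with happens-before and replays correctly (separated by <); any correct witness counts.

1. A put(59), leaving queue <59>
2. B put(95), leaving queue <59,95>
3. C take() → 59, leaving queue <95>
4. D take() → 95, leaving queue <>

A < B < C < D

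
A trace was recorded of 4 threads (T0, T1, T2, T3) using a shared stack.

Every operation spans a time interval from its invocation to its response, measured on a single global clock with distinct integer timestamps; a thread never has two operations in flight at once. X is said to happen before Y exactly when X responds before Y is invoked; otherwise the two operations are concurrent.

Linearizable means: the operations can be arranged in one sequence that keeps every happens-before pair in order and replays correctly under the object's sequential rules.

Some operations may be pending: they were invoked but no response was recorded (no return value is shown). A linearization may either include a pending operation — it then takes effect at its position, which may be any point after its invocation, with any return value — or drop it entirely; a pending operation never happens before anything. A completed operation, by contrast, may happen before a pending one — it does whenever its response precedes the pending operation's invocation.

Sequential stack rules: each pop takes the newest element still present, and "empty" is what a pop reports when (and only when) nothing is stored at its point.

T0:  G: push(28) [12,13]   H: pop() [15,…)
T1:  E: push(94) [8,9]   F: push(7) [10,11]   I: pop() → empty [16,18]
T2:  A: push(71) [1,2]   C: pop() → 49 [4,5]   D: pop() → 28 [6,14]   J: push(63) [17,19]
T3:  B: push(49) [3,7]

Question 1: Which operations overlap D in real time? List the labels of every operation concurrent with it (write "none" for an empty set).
B, E, F, G

D runs from 6 to 14; window-overlapping ops are concurrent
A [1,2]: before
B [3,7]: concurrent
C [4,5]: before
E [8,9]: concurrent
F [10,11]: concurrent
G [12,13]: concurrent
H [15,…): after
I [16,18]: after
J [17,19]: after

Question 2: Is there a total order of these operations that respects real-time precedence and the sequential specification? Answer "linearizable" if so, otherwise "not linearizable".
not linearizable

prefix check: 1..17 passes, 1..18 fails once I's time-18 response joins
8 completed operations, 9 real-time-consistent orders — every stack replay fails
include/drop combinations of the 2 pending operations (H, J) were all tried; none helps
for example A, B, C, D, E, F, G, I (pending dropped) fails at step 4: D pop() → 28 is not legal there
for example A, B, C, E, D, F, G, I (pending dropped) fails at step 5: D pop() → 28 is not legal there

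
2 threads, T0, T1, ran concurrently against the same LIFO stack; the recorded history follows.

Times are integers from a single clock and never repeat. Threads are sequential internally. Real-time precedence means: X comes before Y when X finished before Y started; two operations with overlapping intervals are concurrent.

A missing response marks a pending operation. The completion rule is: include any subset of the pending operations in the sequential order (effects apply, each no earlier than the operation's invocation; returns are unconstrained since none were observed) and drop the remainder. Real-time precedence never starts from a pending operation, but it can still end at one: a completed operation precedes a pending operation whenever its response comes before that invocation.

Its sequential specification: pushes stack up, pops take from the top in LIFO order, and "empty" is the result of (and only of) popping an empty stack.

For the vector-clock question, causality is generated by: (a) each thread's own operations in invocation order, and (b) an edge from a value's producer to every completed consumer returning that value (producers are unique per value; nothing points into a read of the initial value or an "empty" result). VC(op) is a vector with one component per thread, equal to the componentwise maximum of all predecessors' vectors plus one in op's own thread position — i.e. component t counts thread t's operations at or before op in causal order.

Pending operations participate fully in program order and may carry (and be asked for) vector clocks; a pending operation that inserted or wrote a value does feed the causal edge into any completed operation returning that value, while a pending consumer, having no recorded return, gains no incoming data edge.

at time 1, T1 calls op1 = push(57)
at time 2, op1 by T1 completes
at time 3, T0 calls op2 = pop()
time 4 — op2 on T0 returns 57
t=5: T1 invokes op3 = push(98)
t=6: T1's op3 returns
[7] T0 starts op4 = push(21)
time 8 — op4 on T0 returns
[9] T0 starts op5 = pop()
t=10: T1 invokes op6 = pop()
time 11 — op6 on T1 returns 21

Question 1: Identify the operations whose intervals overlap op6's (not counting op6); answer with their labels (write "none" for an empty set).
concurrent with op6 ([10,11]): every op whose interval crosses 10..11
op1 [1,2]: before
op2 [3,4]: before
op3 [5,6]: before
op4 [7,8]: before
op5 [9,…): concurrent

op5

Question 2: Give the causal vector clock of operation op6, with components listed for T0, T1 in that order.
op1 (invocation 1): nothing precedes it; T1's component alone gives (0, 1)
op3 (invocation 5): componentwise max over VC(op1)=(0, 1), +1 at T1, giving (0, 2)
op2 (invocation 3): componentwise max over VC(op1)=(0, 1), +1 at T0, giving (1, 1)
op4 (invocation 7): componentwise max over VC(op2)=(1, 1), +1 at T0, giving (2, 1)
op5 (invocation 9): componentwise max over VC(op4)=(2, 1), +1 at T0, giving (3, 1)
op6 (invocation 10): componentwise max over VC(op3)=(0, 2), VC(op4)=(2, 1), +1 at T1, giving (2, 3)
target: VC(op6) = (2, 3)

(2, 3)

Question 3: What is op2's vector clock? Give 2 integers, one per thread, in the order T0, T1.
VC(op1, invoked at 1): no causal predecessors; +1 on T1 → (0, 1)
from VC(op1)=(0, 1), op3 (invoked 5) maxes components and bumps T1 → (0, 2)
from VC(op1)=(0, 1), op2 (invoked 3) maxes components and bumps T0 → (1, 1)
from VC(op2)=(1, 1), op4 (invoked 7) maxes components and bumps T0 → (2, 1)
from VC(op4)=(2, 1), op5 (invoked 9) maxes components and bumps T0 → (3, 1)
from VC(op3)=(0, 2), VC(op4)=(2, 1), op6 (invoked 10) maxes components and bumps T1 → (2, 3)
target: VC(op2) = (1, 1)

(1, 1)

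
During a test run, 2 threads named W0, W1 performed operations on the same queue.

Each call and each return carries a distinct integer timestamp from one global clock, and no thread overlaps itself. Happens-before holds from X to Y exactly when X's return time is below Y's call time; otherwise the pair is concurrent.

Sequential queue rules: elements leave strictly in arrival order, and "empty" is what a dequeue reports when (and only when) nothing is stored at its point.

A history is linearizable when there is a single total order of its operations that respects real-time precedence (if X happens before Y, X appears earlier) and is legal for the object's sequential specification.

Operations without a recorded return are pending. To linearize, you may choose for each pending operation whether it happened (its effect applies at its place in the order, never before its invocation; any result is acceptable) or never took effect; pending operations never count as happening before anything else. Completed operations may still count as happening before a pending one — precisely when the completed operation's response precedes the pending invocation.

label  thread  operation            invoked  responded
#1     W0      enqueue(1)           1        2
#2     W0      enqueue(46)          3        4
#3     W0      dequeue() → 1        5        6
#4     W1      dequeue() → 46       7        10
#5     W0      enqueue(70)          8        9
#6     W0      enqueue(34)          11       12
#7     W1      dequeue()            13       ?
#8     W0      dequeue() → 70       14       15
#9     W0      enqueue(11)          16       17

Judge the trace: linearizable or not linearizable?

linearizable

a witness: #1, #2, #3, #4, #5, #6, #8, #7, #9
step 1: #1 enqueue(1) — queue <1>
step 2: #2 enqueue(46) — queue <1,46>
step 3: #3 dequeue() → 1 — queue <46>
step 4: #4 dequeue() → 46 — queue <>
step 5: #5 enqueue(70) — queue <70>
step 6: #6 enqueue(34) — queue <70,34>
step 7: #8 dequeue() → 70 — queue <34>
step 8: #7 dequeue() (pending, included) — queue <>
step 9: #9 enqueue(11) — queue <11>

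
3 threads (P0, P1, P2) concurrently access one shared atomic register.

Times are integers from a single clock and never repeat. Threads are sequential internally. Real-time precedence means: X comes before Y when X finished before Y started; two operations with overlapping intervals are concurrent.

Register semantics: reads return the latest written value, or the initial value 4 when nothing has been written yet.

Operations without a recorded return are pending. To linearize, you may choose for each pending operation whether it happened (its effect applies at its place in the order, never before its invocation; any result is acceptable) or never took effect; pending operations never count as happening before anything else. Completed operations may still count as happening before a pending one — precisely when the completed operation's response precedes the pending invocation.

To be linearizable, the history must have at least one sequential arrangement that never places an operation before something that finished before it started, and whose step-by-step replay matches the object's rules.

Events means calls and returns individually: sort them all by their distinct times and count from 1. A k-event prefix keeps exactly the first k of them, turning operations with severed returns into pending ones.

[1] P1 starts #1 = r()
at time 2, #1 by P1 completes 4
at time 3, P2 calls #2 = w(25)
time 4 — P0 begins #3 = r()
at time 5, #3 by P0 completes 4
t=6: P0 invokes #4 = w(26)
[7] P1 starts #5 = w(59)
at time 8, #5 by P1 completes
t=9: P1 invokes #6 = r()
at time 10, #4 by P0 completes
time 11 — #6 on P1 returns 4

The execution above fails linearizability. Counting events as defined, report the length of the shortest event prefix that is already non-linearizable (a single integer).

one valid order for events 1..10 is #1, #3, #2, #4, #5:
1. #1 r() → 4, leaving value 4
2. #3 r() → 4, leaving value 4
3. #2 w(25) (pending, included), leaving value 25
4. #4 w(26), leaving value 26
5. #5 w(59), leaving value 59
adding event 11 (#6 responds at 11) leaves no legal real-time order
no escape via the 1 pending operation (#2): every completion choice fails
for example #1, #3, #4, #5, #6 (pending dropped) fails at step 5: #6 r() → 4 is not legal there
for example #1, #3, #5, #4, #6 (pending dropped) fails at step 5: #6 r() → 4 is not legal there

11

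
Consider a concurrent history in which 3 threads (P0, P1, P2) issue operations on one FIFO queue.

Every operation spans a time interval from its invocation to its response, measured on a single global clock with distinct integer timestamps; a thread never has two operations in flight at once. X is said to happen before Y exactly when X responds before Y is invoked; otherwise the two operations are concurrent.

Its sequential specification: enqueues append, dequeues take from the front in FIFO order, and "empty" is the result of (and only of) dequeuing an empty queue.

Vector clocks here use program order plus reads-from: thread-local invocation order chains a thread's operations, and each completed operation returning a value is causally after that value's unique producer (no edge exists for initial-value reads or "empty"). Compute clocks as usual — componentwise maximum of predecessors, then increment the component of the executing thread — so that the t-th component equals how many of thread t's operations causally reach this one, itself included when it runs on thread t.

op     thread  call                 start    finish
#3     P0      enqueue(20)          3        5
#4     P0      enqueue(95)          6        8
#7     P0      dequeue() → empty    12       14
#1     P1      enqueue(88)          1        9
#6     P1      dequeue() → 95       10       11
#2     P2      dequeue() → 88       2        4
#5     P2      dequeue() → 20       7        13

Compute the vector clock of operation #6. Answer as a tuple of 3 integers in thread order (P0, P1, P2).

(2, 2, 0)

invoked at 1, #1 has no predecessors; its own P1 bump gives (0, 1, 0)
invoked at 3, #3 has no predecessors; its own P0 bump gives (1, 0, 0)
VC(#2, invoked at 2): max of VC(#1)=(0, 1, 0), then +1 on thread P2 → (0, 1, 1)
VC(#4, invoked at 6): max of VC(#3)=(1, 0, 0), then +1 on thread P0 → (2, 0, 0)
VC(#7, invoked at 12): max of VC(#4)=(2, 0, 0), then +1 on thread P0 → (3, 0, 0)
VC(#5, invoked at 7): max of VC(#2)=(0, 1, 1), VC(#3)=(1, 0, 0), then +1 on thread P2 → (1, 1, 2)
VC(#6, invoked at 10): max of VC(#1)=(0, 1, 0), VC(#4)=(2, 0, 0), then +1 on thread P1 → (2, 2, 0)
target: VC(#6) = (2, 2, 0)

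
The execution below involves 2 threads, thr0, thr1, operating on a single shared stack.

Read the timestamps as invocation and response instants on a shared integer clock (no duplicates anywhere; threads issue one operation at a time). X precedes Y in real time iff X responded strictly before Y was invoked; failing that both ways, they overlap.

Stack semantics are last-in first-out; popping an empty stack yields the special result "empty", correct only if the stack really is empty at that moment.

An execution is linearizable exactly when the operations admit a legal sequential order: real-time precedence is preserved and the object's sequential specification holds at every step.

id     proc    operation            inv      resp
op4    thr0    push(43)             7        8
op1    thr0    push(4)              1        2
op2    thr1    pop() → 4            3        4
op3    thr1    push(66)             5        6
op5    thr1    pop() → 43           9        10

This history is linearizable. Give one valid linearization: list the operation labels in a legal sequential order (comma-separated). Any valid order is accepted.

step 1: op1 push(4) — stack <4>
step 2: op2 pop() → 4 — stack <>
step 3: op3 push(66) — stack <66>
step 4: op4 push(43) — stack <66,43>
step 5: op5 pop() → 43 — stack <66>

op1, op2, op3, op4, op5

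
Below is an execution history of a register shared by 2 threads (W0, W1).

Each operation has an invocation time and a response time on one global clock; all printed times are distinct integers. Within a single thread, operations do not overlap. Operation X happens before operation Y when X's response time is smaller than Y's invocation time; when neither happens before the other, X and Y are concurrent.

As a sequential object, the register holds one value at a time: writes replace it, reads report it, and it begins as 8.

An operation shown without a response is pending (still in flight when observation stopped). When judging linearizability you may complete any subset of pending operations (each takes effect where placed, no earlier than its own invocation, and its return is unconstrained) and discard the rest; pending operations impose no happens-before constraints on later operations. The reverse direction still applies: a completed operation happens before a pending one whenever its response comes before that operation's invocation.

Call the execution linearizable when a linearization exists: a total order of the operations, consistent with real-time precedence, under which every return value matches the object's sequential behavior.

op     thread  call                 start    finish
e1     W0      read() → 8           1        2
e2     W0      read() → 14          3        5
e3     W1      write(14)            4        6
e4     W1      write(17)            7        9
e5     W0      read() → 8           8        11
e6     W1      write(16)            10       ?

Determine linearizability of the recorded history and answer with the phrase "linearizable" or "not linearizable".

already the first 11 events (up to e5's response at time 11) admit no linearization; the first 10 still do
5 completed operations, 4 real-time-consistent orders — every register replay fails
no escape via the 1 pending operation (e6): every completion choice fails
sample order e1, e2, e3, e4, e5 (pending dropped) stalls at step 2 — e2 read() → 14 has no legal effect
sample order e1, e2, e3, e5, e4 (pending dropped) stalls at step 2 — e2 read() → 14 has no legal effect

not linearizable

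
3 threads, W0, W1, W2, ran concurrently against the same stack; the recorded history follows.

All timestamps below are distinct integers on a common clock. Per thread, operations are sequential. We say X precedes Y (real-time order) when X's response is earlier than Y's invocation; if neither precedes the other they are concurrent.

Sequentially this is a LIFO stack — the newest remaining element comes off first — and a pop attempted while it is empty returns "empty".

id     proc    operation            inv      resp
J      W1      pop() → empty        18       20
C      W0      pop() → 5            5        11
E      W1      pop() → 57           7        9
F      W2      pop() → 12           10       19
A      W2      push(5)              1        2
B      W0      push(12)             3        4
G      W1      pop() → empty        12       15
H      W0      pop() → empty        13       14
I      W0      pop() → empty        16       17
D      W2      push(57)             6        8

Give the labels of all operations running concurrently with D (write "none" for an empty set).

D runs from 6 to 8; window-overlapping ops are concurrent
A [1,2]: before
B [3,4]: before
C [5,11]: concurrent
E [7,9]: concurrent
F [10,19]: after
G [12,15]: after
H [13,14]: after
I [16,17]: after
J [18,20]: after

C, E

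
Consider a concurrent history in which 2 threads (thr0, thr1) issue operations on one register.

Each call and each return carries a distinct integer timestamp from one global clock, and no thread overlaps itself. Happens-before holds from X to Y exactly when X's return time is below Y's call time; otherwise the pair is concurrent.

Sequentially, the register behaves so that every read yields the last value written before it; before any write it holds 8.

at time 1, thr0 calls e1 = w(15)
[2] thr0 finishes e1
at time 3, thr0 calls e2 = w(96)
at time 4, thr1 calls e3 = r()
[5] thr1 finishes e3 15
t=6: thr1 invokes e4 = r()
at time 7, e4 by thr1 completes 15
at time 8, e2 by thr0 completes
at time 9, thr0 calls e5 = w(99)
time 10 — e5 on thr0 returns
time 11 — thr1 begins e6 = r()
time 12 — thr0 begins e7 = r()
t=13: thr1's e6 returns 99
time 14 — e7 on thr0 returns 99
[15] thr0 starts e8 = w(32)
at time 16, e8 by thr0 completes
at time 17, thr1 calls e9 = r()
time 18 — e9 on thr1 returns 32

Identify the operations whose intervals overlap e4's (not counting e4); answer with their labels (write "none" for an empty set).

e4 spans [6,7]: anything still running between times 6 and 7 counts as concurrent
e1 [1,2]: before
e2 [3,8]: concurrent
e3 [4,5]: before
e5 [9,10]: after
e6 [11,13]: after
e7 [12,14]: after
e8 [15,16]: after
e9 [17,18]: after

e2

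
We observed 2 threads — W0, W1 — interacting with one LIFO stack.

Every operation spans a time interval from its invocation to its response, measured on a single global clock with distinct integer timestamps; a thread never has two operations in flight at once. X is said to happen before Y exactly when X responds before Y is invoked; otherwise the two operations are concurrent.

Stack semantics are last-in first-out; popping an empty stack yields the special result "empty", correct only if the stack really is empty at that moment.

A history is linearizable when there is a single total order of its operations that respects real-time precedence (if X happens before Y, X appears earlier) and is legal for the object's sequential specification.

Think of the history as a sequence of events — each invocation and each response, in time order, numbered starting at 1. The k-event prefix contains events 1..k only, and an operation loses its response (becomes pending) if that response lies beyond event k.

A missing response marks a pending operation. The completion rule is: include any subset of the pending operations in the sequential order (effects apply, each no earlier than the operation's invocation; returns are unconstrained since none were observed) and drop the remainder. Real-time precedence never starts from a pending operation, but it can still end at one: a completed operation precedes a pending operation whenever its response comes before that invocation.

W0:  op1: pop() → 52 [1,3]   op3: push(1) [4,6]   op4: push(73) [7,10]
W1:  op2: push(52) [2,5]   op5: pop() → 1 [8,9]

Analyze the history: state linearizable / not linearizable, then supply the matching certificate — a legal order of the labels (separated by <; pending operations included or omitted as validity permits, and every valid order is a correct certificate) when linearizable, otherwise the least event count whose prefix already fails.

linearizable — witness: op2 < op1 < op3 < op5 < op4

1. op2 push(52), leaving stack <52>
2. op1 pop() → 52, leaving stack <>
3. op3 push(1), leaving stack <1>
4. op5 pop() → 1, leaving stack <>
5. op4 push(73), leaving stack <73>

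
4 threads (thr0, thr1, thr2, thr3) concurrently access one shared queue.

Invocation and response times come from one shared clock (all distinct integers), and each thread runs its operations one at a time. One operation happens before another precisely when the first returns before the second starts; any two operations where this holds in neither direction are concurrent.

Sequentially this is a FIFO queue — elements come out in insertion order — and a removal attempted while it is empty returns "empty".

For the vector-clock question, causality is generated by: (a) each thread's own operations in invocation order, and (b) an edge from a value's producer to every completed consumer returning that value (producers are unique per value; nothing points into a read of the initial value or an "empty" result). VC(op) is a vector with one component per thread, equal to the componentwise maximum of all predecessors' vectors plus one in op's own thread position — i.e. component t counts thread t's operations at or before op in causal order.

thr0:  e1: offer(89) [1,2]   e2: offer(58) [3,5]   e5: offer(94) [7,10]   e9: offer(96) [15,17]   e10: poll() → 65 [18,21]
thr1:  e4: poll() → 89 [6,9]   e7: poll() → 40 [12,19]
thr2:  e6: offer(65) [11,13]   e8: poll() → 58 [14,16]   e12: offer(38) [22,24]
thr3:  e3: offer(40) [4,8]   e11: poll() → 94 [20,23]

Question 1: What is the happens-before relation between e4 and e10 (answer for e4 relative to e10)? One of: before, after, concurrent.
before

e4 spans [6,9], e10 spans [18,21]
resp(e4)=9 < inv(e10)=18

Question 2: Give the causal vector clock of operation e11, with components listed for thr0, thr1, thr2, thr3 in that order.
(3, 0, 0, 2)

no predecessors for e3 (invoked 4): thr3 increments from zero → (0, 0, 0, 1)
no predecessors for e6 (invoked 11): thr2 increments from zero → (0, 0, 1, 0)
no predecessors for e1 (invoked 1): thr0 increments from zero → (1, 0, 0, 0)
e4, invoked 6, takes VC(e1)=(1, 0, 0, 0) under max, adds 1 for thr1 → (1, 1, 0, 0)
e2, invoked 3, takes VC(e1)=(1, 0, 0, 0) under max, adds 1 for thr0 → (2, 0, 0, 0)
e5, invoked 7, takes VC(e2)=(2, 0, 0, 0) under max, adds 1 for thr0 → (3, 0, 0, 0)
e7, invoked 12, takes VC(e3)=(0, 0, 0, 1), VC(e4)=(1, 1, 0, 0) under max, adds 1 for thr1 → (1, 2, 0, 1)
e8, invoked 14, takes VC(e2)=(2, 0, 0, 0), VC(e6)=(0, 0, 1, 0) under max, adds 1 for thr2 → (2, 0, 2, 0)
e9, invoked 15, takes VC(e5)=(3, 0, 0, 0) under max, adds 1 for thr0 → (4, 0, 0, 0)
e12, invoked 22, takes VC(e8)=(2, 0, 2, 0) under max, adds 1 for thr2 → (2, 0, 3, 0)
e11, invoked 20, takes VC(e3)=(0, 0, 0, 1), VC(e5)=(3, 0, 0, 0) under max, adds 1 for thr3 → (3, 0, 0, 2)
e10, invoked 18, takes VC(e6)=(0, 0, 1, 0), VC(e9)=(4, 0, 0, 0) under max, adds 1 for thr0 → (5, 0, 1, 0)
target: VC(e11) = (3, 0, 0, 2)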